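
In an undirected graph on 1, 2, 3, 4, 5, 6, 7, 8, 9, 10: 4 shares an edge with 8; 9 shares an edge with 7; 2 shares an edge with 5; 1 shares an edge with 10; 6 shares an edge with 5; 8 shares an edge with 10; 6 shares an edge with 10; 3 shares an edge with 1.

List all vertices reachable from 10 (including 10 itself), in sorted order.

Start at 10.
Its neighbours: 1, 6, 8.
Then their neighbours: 3, 4, 5.
Then next layer: 2.
Nothing further is reachable.

1, 2, 3, 4, 5, 6, 8, 10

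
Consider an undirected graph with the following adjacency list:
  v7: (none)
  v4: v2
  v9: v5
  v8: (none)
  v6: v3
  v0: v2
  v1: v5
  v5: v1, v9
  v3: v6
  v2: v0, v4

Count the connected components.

5

From v0: component {v0, v2, v4}.
From v1: component {v1, v5, v9}.
From v3: component {v3, v6}.
From v7: component {v7}.
From v8: component {v8}.
That's 5 components.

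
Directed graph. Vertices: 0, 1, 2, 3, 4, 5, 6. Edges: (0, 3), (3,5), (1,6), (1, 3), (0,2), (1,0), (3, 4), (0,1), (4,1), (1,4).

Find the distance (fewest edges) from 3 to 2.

4

Distance 0: 3.
Distance 1: 4, 5.
Distance 2: 1.
Distance 3: 0, 6.
Distance 4: 2 — contains 2.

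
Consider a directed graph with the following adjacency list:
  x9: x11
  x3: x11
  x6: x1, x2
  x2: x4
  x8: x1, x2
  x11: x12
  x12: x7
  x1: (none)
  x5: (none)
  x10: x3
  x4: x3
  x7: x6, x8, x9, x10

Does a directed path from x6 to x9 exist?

Yes

Explore from x6.
Distance 1: reach x1, x2.
Distance 2: reach x4.
Distance 3: reach x3.
Distance 4: reach x11.
Distance 5: reach x12.
Distance 6: reach x7.
Distance 7: reach x8, x9, x10.
Found x9.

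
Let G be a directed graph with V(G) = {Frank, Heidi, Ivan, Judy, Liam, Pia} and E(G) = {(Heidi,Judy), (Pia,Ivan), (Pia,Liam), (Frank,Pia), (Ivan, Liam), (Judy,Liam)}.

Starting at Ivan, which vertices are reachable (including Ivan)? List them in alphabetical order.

Start at Ivan.
Its neighbours: Liam.
Nothing further is reachable.

Ivan, Liam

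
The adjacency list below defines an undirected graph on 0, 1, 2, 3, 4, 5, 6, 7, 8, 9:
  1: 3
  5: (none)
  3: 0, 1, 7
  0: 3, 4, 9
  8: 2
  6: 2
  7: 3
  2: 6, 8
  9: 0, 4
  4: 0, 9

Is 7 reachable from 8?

Explore from 8.
Distance 1: reach 2.
Distance 2: reach 6.
The search is exhausted without reaching 7; it lies in a different component.

No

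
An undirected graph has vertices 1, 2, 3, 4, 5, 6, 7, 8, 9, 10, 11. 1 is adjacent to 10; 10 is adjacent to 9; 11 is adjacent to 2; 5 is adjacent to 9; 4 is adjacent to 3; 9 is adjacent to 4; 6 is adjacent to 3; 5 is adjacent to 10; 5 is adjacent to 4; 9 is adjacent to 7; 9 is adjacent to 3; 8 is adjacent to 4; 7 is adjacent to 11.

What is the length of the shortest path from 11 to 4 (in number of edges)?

Distance 0: 11.
Distance 1: 2, 7.
Distance 2: 9.
Distance 3: 3, 4, 5, 10 — contains 4.

3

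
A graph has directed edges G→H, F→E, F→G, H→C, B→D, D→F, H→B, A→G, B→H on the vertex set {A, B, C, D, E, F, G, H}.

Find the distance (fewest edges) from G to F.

Distance 0: G.
Distance 1: H.
Distance 2: B, C.
Distance 3: D.
Distance 4: F — contains F.

4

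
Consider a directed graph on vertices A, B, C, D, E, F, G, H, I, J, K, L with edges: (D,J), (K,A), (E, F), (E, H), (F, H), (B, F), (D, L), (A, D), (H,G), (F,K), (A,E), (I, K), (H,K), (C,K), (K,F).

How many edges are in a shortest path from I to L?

4

Distance 0: I.
Distance 1: K.
Distance 2: A, F.
Distance 3: D, E, H.
Distance 4: G, J, L — contains L.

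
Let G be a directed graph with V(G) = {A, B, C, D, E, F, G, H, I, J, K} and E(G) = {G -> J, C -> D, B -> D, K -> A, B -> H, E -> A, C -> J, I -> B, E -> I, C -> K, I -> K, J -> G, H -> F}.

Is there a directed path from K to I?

Explore from K.
Distance 1: reach A.
The search from K is exhausted; no directed path reaches I.

No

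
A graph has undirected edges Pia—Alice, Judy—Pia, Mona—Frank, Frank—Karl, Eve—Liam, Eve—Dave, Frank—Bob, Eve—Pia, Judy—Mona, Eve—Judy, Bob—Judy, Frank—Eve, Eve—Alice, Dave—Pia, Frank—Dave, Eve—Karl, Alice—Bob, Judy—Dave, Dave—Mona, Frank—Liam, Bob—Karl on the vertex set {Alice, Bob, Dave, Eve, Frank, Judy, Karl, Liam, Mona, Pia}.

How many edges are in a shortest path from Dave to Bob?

Distance 0: Dave.
Distance 1: Eve, Frank, Judy, Mona, Pia.
Distance 2: Alice, Bob, Karl, Liam — contains Bob.

2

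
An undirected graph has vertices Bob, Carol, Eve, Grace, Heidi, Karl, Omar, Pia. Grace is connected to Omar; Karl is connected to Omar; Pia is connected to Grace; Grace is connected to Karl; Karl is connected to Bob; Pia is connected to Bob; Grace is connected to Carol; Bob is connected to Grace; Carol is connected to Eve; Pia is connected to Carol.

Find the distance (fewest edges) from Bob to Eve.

Distance 0: Bob.
Distance 1: Grace, Karl, Pia.
Distance 2: Carol, Omar.
Distance 3: Eve — contains Eve.

3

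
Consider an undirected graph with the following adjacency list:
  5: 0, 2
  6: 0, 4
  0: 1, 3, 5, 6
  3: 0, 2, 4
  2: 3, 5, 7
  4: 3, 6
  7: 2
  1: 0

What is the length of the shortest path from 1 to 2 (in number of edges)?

3

Distance 0: 1.
Distance 1: 0.
Distance 2: 3, 5, 6.
Distance 3: 2, 4 — contains 2.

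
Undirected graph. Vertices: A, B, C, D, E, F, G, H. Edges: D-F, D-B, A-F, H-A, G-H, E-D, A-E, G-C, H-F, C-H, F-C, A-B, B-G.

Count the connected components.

From A: component {A, B, C, D, E, F, G, H}.
That's 1 component.

1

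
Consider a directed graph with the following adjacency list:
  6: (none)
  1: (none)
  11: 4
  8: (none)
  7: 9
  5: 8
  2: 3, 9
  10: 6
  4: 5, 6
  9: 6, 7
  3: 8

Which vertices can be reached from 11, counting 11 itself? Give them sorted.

Start at 11.
Its neighbours: 4.
Then their neighbours: 5, 6.
Then next layer: 8.
Nothing further is reachable.

4, 5, 6, 8, 11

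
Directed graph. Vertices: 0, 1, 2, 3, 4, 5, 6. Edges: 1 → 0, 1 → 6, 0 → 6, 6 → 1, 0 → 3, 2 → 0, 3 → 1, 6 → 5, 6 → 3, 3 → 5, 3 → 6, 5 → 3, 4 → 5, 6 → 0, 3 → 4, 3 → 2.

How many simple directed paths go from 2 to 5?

7

2→0→3→1→6→5
2→0→3→4→5
2→0→3→5
2→0→3→6→5
2→0→6→3→4→5
2→0→6→3→5
2→0→6→5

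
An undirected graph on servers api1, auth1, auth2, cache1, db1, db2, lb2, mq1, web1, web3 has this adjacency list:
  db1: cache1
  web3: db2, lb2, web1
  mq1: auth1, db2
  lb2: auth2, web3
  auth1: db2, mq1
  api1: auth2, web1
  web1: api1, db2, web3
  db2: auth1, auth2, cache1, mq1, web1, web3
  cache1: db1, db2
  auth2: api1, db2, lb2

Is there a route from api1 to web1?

Yes

Explore from api1.
Distance 1: reach auth2, web1.
Found web1.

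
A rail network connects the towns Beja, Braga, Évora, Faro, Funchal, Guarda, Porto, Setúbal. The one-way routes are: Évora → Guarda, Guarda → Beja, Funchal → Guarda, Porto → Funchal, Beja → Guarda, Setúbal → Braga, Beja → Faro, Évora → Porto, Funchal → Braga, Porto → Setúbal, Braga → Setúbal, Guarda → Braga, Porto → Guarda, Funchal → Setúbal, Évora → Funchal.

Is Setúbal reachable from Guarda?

Explore from Guarda.
Distance 1: reach Beja, Braga.
Distance 2: reach Faro, Setúbal.
Found Setúbal.

Yes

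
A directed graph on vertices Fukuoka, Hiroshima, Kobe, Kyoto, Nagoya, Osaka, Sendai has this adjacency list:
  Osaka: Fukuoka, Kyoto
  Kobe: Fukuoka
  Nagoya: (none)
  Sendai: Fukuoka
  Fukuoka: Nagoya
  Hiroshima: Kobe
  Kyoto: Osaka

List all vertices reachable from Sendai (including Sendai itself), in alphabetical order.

Fukuoka, Nagoya, Sendai

Start at Sendai.
Its neighbours: Fukuoka.
Then their neighbours: Nagoya.
Nothing further is reachable.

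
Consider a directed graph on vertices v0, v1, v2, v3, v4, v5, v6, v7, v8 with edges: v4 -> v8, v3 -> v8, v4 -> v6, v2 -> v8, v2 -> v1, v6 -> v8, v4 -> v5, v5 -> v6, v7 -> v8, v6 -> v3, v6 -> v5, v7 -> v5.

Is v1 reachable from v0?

No

v0 has no outgoing edges, so nothing is reachable from it.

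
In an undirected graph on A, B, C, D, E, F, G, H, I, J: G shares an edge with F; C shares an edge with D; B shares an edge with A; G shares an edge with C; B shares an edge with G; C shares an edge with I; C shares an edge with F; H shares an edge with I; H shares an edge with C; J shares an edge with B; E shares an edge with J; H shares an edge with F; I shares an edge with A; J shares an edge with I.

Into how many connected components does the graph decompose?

1

From A: component {A, B, C, D, E, F, G, H, I, J}.
That's 1 component.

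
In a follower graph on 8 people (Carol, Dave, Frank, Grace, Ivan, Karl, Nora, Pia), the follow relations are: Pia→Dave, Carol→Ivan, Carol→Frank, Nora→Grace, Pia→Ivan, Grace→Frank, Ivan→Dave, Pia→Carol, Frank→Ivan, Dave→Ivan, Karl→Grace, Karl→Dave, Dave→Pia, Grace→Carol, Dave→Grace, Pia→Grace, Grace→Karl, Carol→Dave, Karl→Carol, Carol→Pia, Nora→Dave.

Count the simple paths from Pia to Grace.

Pia→Carol→Dave→Grace
Pia→Carol→Frank→Ivan→Dave→Grace
Pia→Carol→Ivan→Dave→Grace
Pia→Dave→Grace
Pia→Grace
Pia→Ivan→Dave→Grace

6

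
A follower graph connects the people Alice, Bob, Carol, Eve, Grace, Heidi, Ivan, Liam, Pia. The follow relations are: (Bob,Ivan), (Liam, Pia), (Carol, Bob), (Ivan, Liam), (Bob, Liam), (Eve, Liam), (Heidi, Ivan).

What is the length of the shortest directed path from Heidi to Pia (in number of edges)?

3

Distance 0: Heidi.
Distance 1: Ivan.
Distance 2: Liam.
Distance 3: Pia — contains Pia.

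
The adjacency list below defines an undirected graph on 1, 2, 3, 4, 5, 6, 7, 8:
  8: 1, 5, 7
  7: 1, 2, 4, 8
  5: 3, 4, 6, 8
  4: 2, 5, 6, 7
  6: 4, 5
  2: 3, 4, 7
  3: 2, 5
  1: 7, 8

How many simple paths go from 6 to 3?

16

6–4–2–3
6–4–2–7–1–8–5–3
6–4–2–7–8–5–3
6–4–5–3
6–4–5–8–1–7–2–3
6–4–5–8–7–2–3
6–4–7–1–8–5–3
6–4–7–2–3
... and 8 more.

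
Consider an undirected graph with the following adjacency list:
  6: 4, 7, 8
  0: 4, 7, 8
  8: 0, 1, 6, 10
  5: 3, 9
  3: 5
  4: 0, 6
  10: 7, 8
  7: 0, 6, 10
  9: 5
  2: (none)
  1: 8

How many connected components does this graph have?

3

From 0: component {0, 1, 4, 6, 7, 8, 10}.
From 2: component {2}.
From 3: component {3, 5, 9}.
That's 3 components.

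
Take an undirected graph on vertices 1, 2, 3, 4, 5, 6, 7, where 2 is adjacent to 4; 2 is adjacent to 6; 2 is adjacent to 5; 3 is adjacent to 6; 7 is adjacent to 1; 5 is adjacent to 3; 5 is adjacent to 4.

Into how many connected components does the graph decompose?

From 1: component {1, 7}.
From 2: component {2, 3, 4, 5, 6}.
That's 2 components.

2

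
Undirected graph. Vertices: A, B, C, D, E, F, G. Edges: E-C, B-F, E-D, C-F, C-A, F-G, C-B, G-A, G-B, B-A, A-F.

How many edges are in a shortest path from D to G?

4

Distance 0: D.
Distance 1: E.
Distance 2: C.
Distance 3: A, B, F.
Distance 4: G — contains G.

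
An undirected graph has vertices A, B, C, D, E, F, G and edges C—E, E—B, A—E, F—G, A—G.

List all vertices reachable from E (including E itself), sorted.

A, B, C, E, F, G

Start at E.
Its neighbours: A, B, C.
Then their neighbours: G.
Then next layer: F.
Nothing further is reachable.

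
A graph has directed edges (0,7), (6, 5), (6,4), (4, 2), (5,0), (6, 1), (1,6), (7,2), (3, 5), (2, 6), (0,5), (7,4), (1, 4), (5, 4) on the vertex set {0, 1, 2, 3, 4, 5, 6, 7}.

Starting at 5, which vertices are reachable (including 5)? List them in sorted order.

Start at 5.
Its neighbours: 0, 4.
Then their neighbours: 2, 7.
Then next layer: 6.
Then next layer: 1.
Nothing further is reachable.

0, 1, 2, 4, 5, 6, 7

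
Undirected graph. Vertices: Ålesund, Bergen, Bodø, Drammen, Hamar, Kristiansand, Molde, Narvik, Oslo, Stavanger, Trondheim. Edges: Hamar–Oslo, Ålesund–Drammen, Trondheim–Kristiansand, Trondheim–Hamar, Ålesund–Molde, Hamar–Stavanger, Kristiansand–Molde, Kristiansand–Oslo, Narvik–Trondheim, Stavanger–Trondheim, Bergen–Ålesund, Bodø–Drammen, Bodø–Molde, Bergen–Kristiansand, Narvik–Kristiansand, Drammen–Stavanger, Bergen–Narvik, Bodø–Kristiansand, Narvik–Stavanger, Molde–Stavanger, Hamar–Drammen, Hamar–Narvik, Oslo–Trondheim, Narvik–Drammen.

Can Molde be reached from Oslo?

Explore from Oslo.
Distance 1: reach Hamar, Kristiansand, Trondheim.
Distance 2: reach Bergen, Bodø, Drammen, Molde, Narvik, Stavanger.
Found Molde.

Yes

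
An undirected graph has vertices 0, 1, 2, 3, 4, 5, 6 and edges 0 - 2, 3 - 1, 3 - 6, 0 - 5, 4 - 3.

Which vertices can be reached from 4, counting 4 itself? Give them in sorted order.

Start at 4.
Its neighbours: 3.
Then their neighbours: 1, 6.
Nothing further is reachable.

1, 3, 4, 6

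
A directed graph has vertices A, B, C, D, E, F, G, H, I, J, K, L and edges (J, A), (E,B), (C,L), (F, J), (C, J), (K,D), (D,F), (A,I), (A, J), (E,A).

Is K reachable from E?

No

Explore from E.
Distance 1: reach A, B.
Distance 2: reach I, J.
The search from E is exhausted; no directed path reaches K.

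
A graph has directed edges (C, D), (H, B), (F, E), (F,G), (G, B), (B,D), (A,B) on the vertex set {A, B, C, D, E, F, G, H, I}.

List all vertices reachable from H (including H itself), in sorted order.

Start at H.
Its neighbours: B.
Then their neighbours: D.
Nothing further is reachable.

B, D, H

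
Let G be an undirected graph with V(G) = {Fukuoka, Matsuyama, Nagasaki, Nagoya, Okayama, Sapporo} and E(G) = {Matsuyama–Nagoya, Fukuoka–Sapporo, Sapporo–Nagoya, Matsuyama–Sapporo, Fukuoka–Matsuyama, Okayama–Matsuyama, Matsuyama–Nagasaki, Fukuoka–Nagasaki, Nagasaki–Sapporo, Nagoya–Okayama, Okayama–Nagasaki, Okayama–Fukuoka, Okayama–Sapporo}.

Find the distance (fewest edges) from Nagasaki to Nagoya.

Distance 0: Nagasaki.
Distance 1: Fukuoka, Matsuyama, Okayama, Sapporo.
Distance 2: Nagoya — contains Nagoya.

2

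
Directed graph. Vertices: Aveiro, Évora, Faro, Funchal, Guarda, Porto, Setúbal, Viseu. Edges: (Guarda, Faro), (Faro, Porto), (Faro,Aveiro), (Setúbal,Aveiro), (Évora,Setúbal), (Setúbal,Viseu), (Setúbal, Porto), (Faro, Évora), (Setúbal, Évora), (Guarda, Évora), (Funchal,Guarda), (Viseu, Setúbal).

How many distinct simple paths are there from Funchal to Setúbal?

2

Funchal→Guarda→Évora→Setúbal
Funchal→Guarda→Faro→Évora→Setúbal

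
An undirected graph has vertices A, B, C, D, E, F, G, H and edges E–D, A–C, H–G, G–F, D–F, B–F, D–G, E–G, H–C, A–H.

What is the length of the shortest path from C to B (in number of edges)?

Distance 0: C.
Distance 1: A, H.
Distance 2: G.
Distance 3: D, E, F.
Distance 4: B — contains B.

4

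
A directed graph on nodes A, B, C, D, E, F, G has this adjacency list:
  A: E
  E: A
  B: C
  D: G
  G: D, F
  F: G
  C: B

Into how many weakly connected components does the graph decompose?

3

From A: component {A, E}.
From B: component {B, C}.
From D: component {D, F, G}.
That's 3 components.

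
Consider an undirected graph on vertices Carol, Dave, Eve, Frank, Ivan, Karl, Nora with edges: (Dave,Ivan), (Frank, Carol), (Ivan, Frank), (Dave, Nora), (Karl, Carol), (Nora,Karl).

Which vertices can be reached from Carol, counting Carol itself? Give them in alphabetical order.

Carol, Dave, Frank, Ivan, Karl, Nora

Start at Carol.
Its neighbours: Frank, Karl.
Then their neighbours: Ivan, Nora.
Then next layer: Dave.
Nothing further is reachable.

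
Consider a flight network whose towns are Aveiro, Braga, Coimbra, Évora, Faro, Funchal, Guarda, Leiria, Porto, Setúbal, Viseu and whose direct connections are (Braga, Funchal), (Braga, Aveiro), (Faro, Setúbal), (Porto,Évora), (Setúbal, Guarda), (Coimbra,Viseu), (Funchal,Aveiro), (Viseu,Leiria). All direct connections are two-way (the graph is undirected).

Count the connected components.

From Aveiro: component {Aveiro, Braga, Funchal}.
From Coimbra: component {Coimbra, Leiria, Viseu}.
From Évora: component {Évora, Porto}.
From Faro: component {Faro, Guarda, Setúbal}.
That's 4 components.

4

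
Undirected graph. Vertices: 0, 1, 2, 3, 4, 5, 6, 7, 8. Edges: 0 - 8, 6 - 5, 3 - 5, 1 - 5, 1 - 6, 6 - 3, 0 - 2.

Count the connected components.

From 0: component {0, 2, 8}.
From 1: component {1, 3, 5, 6}.
From 4: component {4}.
From 7: component {7}.
That's 4 components.

4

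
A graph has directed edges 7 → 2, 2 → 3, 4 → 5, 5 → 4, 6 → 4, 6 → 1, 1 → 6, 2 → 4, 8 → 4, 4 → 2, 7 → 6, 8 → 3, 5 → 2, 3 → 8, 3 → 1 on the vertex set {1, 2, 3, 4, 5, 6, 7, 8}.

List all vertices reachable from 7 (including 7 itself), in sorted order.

1, 2, 3, 4, 5, 6, 7, 8

Start at 7.
Its neighbours: 2, 6.
Then their neighbours: 1, 3, 4.
Then next layer: 5, 8.
Every vertex is now reached.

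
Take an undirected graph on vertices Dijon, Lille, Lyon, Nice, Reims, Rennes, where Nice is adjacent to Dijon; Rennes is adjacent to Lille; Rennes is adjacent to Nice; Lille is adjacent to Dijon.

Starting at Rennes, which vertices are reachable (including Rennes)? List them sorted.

Start at Rennes.
Its neighbours: Lille, Nice.
Then their neighbours: Dijon.
Nothing further is reachable.

Dijon, Lille, Nice, Rennes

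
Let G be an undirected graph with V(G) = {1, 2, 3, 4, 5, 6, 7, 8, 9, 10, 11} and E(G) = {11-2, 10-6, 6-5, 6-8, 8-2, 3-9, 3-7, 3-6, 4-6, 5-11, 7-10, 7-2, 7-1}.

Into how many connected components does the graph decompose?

1

From 1: component {1, 2, 3, 4, 5, 6, 7, 8, 9, 10, 11}.
That's 1 component.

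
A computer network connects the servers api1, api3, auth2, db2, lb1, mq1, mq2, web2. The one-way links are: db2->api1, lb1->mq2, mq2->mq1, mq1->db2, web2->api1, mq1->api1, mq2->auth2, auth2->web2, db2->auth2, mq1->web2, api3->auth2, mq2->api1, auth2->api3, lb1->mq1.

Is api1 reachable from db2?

Explore from db2.
Distance 1: reach api1, auth2.
Found api1.

Yes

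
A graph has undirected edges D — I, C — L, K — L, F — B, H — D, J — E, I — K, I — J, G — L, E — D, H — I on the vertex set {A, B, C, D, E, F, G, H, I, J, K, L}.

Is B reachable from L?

No

Explore from L.
Distance 1: reach C, G, K.
Distance 2: reach I.
Distance 3: reach D, H, J.
Distance 4: reach E.
The search is exhausted without reaching B; it lies in a different component.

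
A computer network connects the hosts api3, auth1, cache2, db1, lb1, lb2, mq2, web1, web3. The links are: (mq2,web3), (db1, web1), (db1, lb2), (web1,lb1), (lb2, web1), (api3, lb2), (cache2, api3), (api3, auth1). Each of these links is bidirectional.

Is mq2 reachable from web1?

Explore from web1.
Distance 1: reach db1, lb1, lb2.
Distance 2: reach api3.
Distance 3: reach auth1, cache2.
The search is exhausted without reaching mq2; it lies in a different component.

No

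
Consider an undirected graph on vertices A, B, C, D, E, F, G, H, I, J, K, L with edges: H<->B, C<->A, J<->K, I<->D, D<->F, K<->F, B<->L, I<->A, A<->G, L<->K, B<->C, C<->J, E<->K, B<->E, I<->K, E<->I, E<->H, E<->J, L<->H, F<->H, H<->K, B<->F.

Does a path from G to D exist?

Explore from G.
Distance 1: reach A.
Distance 2: reach C, I.
Distance 3: reach B, D, E, J, K.
Found D.

Yes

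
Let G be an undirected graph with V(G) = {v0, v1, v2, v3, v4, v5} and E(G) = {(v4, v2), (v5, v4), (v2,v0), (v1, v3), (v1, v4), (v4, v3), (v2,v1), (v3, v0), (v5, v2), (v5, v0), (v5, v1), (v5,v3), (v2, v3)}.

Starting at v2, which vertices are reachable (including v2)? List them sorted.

v0, v1, v2, v3, v4, v5

Start at v2.
Its neighbours: v0, v1, v3, v4, v5.
Every vertex is now reached.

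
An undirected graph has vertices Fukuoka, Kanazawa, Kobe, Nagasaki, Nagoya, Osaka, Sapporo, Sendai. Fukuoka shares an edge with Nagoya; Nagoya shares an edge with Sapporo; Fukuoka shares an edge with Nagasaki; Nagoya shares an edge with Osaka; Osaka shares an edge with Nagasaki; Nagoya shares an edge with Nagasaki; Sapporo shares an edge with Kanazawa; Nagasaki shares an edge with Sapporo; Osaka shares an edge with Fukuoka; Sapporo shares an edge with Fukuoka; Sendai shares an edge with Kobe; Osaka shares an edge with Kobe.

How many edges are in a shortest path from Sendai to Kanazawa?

5

Distance 0: Sendai.
Distance 1: Kobe.
Distance 2: Osaka.
Distance 3: Fukuoka, Nagasaki, Nagoya.
Distance 4: Sapporo.
Distance 5: Kanazawa — contains Kanazawa.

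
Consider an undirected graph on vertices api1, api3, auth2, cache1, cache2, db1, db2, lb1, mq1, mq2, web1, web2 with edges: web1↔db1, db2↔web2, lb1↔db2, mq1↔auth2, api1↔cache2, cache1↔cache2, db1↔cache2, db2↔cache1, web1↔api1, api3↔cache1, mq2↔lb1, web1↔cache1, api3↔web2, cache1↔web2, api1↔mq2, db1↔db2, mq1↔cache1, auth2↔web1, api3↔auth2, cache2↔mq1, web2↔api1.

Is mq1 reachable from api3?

Explore from api3.
Distance 1: reach auth2, cache1, web2.
Distance 2: reach api1, cache2, db2, mq1, web1.
Found mq1.

Yes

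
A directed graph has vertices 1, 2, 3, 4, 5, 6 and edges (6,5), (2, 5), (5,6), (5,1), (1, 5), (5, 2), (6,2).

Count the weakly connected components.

3

From 1: component {1, 2, 5, 6}.
From 3: component {3}.
From 4: component {4}.
That's 3 components.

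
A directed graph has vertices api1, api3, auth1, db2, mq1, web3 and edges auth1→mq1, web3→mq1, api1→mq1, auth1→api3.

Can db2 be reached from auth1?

Explore from auth1.
Distance 1: reach api3, mq1.
The search from auth1 is exhausted; no directed path reaches db2.

No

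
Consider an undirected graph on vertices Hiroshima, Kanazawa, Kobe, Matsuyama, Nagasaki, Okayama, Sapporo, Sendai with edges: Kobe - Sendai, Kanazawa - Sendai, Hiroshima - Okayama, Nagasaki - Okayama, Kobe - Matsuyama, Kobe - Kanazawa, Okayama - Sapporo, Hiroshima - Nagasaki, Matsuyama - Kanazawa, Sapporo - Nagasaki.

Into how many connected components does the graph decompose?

From Hiroshima: component {Hiroshima, Nagasaki, Okayama, Sapporo}.
From Kanazawa: component {Kanazawa, Kobe, Matsuyama, Sendai}.
That's 2 components.

2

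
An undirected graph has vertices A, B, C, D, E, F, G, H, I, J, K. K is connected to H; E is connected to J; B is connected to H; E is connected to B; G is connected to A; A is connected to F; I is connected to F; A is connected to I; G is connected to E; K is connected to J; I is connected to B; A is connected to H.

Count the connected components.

From A: component {A, B, E, F, G, H, I, J, K}.
From C: component {C}.
From D: component {D}.
That's 3 components.

3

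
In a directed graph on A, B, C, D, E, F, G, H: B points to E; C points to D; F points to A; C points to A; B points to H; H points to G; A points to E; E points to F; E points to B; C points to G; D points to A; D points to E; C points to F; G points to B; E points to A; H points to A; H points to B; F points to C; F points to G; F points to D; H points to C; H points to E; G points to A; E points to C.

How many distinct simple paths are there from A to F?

A→E→B→H→C→F
A→E→C→F
A→E→F

3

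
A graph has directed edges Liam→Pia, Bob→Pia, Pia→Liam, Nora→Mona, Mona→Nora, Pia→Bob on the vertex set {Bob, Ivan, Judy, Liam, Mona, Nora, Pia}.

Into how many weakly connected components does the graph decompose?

From Bob: component {Bob, Liam, Pia}.
From Ivan: component {Ivan}.
From Judy: component {Judy}.
From Mona: component {Mona, Nora}.
That's 4 components.

4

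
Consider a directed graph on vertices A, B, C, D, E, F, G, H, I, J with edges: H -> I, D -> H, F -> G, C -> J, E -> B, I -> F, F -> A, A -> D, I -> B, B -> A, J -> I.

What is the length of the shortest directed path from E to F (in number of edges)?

Distance 0: E.
Distance 1: B.
Distance 2: A.
Distance 3: D.
Distance 4: H.
Distance 5: I.
Distance 6: F — contains F.

6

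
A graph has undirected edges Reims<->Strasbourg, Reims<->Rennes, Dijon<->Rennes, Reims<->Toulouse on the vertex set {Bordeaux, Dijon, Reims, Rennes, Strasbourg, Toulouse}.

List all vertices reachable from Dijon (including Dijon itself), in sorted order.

Start at Dijon.
Its neighbours: Rennes.
Then their neighbours: Reims.
Then next layer: Strasbourg, Toulouse.
Nothing further is reachable.

Dijon, Reims, Rennes, Strasbourg, Toulouse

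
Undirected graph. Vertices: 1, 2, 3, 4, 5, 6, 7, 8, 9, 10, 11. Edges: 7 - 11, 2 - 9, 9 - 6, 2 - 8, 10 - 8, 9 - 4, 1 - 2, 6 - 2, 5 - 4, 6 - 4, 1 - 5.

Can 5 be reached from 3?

3 has no edges, so nothing is reachable from it.

No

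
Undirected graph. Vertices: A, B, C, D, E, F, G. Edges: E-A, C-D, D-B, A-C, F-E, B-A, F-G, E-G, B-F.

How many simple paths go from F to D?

F–B–A–C–D
F–B–D
F–E–A–B–D
F–E–A–C–D
F–G–E–A–B–D
F–G–E–A–C–D

6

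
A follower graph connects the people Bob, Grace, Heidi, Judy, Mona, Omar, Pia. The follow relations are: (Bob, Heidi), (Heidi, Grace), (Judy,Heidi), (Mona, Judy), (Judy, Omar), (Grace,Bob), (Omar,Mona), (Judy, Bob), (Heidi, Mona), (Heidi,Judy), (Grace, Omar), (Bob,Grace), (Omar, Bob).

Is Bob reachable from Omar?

Yes

Explore from Omar.
Distance 1: reach Bob, Mona.
Found Bob.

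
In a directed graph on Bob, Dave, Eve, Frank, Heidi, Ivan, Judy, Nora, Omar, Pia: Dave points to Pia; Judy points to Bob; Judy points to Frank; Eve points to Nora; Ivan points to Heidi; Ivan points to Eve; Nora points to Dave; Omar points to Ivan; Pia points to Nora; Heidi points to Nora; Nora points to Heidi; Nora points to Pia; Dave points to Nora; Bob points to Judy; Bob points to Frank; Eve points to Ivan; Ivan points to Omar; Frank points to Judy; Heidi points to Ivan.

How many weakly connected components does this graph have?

From Bob: component {Bob, Frank, Judy}.
From Dave: component {Dave, Eve, Heidi, Ivan, Nora, Omar, Pia}.
That's 2 components.

2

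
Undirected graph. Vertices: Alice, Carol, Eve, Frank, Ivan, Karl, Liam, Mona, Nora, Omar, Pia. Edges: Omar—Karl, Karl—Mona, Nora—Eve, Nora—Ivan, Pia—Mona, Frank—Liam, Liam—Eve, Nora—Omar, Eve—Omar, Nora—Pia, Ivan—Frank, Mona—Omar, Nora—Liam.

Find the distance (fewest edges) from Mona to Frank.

4

Distance 0: Mona.
Distance 1: Karl, Omar, Pia.
Distance 2: Eve, Nora.
Distance 3: Ivan, Liam.
Distance 4: Frank — contains Frank.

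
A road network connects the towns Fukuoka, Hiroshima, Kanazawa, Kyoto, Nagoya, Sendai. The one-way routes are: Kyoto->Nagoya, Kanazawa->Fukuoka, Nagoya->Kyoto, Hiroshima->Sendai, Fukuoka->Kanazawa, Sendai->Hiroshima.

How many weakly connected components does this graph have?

3

From Fukuoka: component {Fukuoka, Kanazawa}.
From Hiroshima: component {Hiroshima, Sendai}.
From Kyoto: component {Kyoto, Nagoya}.
That's 3 components.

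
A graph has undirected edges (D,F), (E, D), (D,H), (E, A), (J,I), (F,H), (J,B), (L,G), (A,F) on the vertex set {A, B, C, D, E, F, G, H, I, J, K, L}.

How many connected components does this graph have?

5

From A: component {A, D, E, F, H}.
From B: component {B, I, J}.
From C: component {C}.
From G: component {G, L}.
From K: component {K}.
That's 5 components.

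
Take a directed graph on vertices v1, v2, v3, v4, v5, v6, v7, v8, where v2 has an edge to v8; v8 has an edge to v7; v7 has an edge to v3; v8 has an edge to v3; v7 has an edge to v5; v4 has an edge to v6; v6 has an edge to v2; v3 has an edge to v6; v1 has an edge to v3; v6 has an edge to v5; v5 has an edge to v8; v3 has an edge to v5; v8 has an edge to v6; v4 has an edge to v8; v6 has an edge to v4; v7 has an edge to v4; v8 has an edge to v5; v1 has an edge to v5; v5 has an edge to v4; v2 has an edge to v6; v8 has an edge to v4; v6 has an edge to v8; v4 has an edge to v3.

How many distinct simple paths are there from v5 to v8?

v5→v4→v3→v6→v2→v8
v5→v4→v3→v6→v8
v5→v4→v6→v2→v8
v5→v4→v6→v8
v5→v4→v8
v5→v8

6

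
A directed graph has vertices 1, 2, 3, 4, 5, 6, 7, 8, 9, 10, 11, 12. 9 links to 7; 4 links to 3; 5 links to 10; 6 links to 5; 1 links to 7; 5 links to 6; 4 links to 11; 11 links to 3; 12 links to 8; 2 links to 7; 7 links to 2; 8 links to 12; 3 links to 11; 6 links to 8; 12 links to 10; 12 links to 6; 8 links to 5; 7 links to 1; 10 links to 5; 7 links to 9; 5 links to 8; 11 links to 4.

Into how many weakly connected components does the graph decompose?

From 1: component {1, 2, 7, 9}.
From 3: component {3, 4, 11}.
From 5: component {5, 6, 8, 10, 12}.
That's 3 components.

3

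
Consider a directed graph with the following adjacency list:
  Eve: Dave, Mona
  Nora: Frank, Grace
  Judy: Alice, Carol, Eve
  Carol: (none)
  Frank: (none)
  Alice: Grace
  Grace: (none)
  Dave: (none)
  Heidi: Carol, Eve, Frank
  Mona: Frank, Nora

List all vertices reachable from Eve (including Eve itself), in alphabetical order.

Dave, Eve, Frank, Grace, Mona, Nora

Start at Eve.
Its neighbours: Dave, Mona.
Then their neighbours: Frank, Nora.
Then next layer: Grace.
Nothing further is reachable.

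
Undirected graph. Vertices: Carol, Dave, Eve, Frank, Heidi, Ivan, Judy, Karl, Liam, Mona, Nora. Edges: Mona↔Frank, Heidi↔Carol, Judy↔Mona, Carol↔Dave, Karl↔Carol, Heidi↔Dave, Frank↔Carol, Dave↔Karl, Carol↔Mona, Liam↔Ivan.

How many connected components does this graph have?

From Carol: component {Carol, Dave, Frank, Heidi, Judy, Karl, Mona}.
From Eve: component {Eve}.
From Ivan: component {Ivan, Liam}.
From Nora: component {Nora}.
That's 4 components.

4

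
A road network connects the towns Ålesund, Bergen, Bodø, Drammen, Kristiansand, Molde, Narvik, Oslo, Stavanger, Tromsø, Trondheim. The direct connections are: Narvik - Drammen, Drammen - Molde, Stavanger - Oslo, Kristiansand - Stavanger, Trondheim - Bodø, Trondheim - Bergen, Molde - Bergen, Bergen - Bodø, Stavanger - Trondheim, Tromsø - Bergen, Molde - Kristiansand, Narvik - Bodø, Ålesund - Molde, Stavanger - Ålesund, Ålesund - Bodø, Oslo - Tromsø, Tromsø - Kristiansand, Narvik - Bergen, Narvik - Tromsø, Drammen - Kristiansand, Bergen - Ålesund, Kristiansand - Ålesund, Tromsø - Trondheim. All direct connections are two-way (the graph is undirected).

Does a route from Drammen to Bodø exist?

Explore from Drammen.
Distance 1: reach Kristiansand, Molde, Narvik.
Distance 2: reach Ålesund, Bergen, Bodø, Stavanger, Tromsø.
Found Bodø.

Yes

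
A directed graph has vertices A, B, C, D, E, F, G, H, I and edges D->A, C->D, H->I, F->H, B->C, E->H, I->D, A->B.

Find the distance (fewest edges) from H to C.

5

Distance 0: H.
Distance 1: I.
Distance 2: D.
Distance 3: A.
Distance 4: B.
Distance 5: C — contains C.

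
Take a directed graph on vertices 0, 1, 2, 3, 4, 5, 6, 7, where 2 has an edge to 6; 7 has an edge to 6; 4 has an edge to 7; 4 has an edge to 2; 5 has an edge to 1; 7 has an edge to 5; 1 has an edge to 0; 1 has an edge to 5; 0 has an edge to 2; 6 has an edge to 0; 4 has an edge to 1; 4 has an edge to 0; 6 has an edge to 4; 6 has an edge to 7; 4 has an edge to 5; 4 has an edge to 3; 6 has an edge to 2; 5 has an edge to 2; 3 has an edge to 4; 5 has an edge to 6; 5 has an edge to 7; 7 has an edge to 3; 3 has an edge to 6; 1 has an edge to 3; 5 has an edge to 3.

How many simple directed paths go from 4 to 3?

23

4→0→2→6→7→3
4→0→2→6→7→5→1→3
4→0→2→6→7→5→3
4→1→0→2→6→7→3
4→1→0→2→6→7→5→3
4→1→3
4→1→5→2→6→7→3
4→1→5→3
... and 15 more.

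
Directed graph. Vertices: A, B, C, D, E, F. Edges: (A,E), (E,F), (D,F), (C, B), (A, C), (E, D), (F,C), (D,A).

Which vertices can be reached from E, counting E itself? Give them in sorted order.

Start at E.
Its neighbours: D, F.
Then their neighbours: A, C.
Then next layer: B.
Every vertex is now reached.

A, B, C, D, E, F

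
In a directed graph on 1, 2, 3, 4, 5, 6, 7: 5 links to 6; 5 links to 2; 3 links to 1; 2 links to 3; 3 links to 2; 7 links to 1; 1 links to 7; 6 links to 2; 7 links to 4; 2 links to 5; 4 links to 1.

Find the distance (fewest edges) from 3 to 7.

2

Distance 0: 3.
Distance 1: 1, 2.
Distance 2: 5, 7 — contains 7.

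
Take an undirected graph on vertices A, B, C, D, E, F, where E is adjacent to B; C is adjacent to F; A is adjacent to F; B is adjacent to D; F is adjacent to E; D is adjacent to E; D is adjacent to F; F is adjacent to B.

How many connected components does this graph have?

1

From A: component {A, B, C, D, E, F}.
That's 1 component.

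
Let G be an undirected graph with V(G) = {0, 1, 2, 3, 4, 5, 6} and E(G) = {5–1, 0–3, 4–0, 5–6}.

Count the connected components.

From 0: component {0, 3, 4}.
From 1: component {1, 5, 6}.
From 2: component {2}.
That's 3 components.

3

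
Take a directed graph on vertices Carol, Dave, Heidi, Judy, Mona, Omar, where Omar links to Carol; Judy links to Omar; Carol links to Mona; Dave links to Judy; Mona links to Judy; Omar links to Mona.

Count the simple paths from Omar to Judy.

2

Omar→Carol→Mona→Judy
Omar→Mona→Judy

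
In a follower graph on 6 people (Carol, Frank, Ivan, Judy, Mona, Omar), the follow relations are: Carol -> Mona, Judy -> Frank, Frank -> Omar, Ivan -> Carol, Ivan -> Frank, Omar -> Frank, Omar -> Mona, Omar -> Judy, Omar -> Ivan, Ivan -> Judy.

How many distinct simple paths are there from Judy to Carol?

1

Judy→Frank→Omar→Ivan→Carol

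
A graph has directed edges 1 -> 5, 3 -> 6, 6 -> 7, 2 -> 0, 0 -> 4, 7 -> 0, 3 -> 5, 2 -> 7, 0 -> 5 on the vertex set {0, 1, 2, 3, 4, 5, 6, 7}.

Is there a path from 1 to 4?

No

Explore from 1.
Distance 1: reach 5.
The search from 1 is exhausted; no directed path reaches 4.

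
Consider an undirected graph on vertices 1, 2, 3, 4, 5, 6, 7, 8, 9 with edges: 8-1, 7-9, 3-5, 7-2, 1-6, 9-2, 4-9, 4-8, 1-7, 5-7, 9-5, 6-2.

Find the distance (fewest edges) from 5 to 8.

3

Distance 0: 5.
Distance 1: 3, 7, 9.
Distance 2: 1, 2, 4.
Distance 3: 6, 8 — contains 8.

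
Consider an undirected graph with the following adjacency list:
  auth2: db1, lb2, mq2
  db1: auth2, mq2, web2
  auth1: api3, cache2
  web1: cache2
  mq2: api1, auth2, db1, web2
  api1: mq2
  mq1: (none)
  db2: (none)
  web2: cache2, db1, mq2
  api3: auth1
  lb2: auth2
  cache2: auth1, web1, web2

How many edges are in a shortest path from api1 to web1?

4

Distance 0: api1.
Distance 1: mq2.
Distance 2: auth2, db1, web2.
Distance 3: cache2, lb2.
Distance 4: auth1, web1 — contains web1.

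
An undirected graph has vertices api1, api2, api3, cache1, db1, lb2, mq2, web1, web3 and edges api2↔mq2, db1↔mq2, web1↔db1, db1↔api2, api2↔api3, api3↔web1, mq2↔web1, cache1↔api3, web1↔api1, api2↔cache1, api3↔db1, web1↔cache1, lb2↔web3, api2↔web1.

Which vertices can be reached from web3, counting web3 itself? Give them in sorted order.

Start at web3.
Its neighbours: lb2.
Nothing further is reachable.

lb2, web3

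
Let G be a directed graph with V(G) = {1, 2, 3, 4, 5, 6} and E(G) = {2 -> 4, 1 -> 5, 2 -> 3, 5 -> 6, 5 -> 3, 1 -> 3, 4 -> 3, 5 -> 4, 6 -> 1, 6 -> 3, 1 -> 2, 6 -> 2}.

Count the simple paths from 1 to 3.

1→2→3
1→2→4→3
1→3
1→5→3
1→5→4→3
1→5→6→2→3
1→5→6→2→4→3
1→5→6→3

8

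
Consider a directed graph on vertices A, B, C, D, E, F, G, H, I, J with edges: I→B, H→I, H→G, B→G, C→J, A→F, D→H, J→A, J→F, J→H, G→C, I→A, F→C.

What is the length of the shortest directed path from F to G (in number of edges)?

4

Distance 0: F.
Distance 1: C.
Distance 2: J.
Distance 3: A, H.
Distance 4: G, I — contains G.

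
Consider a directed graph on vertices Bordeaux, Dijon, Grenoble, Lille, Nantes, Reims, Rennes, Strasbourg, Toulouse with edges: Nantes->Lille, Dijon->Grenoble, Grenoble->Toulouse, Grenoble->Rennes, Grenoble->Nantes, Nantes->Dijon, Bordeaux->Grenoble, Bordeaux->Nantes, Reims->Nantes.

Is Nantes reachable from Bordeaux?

Explore from Bordeaux.
Distance 1: reach Grenoble, Nantes.
Found Nantes.

Yes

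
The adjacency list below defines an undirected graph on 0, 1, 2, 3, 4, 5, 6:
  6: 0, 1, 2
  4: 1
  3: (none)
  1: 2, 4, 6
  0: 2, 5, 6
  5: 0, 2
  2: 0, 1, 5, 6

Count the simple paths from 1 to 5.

7

1–2–0–5
1–2–5
1–2–6–0–5
1–6–0–2–5
1–6–0–5
1–6–2–0–5
1–6–2–5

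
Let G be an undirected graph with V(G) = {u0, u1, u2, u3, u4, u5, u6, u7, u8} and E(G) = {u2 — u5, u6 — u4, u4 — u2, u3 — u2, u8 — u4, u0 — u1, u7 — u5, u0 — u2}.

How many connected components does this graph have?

From u0: component {u0, u1, u2, u3, u4, u5, u6, u7, u8}.
That's 1 component.

1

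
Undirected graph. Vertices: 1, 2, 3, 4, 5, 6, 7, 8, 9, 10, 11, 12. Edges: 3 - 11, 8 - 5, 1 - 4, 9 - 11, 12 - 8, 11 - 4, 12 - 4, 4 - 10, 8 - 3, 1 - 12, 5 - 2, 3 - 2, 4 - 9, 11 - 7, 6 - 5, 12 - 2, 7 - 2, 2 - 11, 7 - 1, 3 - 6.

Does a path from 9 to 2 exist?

Yes

Explore from 9.
Distance 1: reach 4, 11.
Distance 2: reach 1, 2, 3, 7, 10, 12.
Found 2.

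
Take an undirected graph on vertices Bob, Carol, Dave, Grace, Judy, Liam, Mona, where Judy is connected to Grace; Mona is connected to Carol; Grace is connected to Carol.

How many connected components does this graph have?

From Bob: component {Bob}.
From Carol: component {Carol, Grace, Judy, Mona}.
From Dave: component {Dave}.
From Liam: component {Liam}.
That's 4 components.

4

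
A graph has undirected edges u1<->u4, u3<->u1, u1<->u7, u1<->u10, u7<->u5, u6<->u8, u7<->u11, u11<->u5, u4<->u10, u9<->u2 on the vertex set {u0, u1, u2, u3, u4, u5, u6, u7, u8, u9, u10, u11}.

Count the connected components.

4

From u0: component {u0}.
From u1: component {u1, u3, u4, u5, u7, u10, u11}.
From u2: component {u2, u9}.
From u6: component {u6, u8}.
That's 4 components.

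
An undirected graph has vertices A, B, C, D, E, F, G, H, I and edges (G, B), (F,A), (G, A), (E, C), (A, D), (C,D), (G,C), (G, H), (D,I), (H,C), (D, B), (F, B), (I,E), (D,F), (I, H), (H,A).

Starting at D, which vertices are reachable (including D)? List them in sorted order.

A, B, C, D, E, F, G, H, I

Start at D.
Its neighbours: A, B, C, F, I.
Then their neighbours: E, G, H.
Every vertex is now reached.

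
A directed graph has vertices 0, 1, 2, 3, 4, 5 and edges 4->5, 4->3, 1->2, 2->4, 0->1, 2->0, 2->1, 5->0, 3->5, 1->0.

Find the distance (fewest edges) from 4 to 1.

3

Distance 0: 4.
Distance 1: 3, 5.
Distance 2: 0.
Distance 3: 1 — contains 1.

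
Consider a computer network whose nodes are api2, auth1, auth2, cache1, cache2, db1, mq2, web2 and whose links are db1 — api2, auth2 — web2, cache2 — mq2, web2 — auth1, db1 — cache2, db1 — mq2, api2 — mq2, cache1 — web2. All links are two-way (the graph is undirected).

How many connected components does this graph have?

2

From api2: component {api2, cache2, db1, mq2}.
From auth1: component {auth1, auth2, cache1, web2}.
That's 2 components.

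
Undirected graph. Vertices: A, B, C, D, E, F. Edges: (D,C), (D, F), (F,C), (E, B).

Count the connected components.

3

From A: component {A}.
From B: component {B, E}.
From C: component {C, D, F}.
That's 3 components.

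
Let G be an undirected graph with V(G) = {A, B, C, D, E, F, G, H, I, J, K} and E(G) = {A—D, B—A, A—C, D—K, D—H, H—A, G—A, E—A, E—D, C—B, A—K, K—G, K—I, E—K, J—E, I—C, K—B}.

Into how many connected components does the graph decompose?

From A: component {A, B, C, D, E, G, H, I, J, K}.
From F: component {F}.
That's 2 components.

2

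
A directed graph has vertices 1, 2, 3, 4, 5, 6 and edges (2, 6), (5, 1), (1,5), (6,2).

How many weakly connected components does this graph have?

4

From 1: component {1, 5}.
From 2: component {2, 6}.
From 3: component {3}.
From 4: component {4}.
That's 4 components.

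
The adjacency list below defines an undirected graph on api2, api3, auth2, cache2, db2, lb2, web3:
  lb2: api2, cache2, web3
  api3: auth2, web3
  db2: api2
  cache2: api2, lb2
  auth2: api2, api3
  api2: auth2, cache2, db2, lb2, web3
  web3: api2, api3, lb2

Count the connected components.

From api2: component {api2, api3, auth2, cache2, db2, lb2, web3}.
That's 1 component.

1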